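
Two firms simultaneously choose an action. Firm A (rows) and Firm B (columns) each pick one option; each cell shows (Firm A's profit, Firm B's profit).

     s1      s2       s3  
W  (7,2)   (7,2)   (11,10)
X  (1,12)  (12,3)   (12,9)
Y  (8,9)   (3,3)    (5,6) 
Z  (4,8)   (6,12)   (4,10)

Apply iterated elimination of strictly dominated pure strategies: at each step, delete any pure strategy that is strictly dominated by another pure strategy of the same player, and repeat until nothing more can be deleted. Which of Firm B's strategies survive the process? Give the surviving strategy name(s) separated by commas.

Firm A's strategy Z is strictly dominated by W (s1: 7>4, s2: 7>6, s3: 11>4) and is removed.
Firm B's strategy s2 is strictly dominated by s3 (W: 10>2, X: 9>3, Y: 6>3) and is removed.
Among the remaining strategies, none is strictly dominated by another pure strategy of the same player, so the elimination stops.
Surviving strategies — Firm A: {W, X, Y}; Firm B: {s1, s3}.

s1, s3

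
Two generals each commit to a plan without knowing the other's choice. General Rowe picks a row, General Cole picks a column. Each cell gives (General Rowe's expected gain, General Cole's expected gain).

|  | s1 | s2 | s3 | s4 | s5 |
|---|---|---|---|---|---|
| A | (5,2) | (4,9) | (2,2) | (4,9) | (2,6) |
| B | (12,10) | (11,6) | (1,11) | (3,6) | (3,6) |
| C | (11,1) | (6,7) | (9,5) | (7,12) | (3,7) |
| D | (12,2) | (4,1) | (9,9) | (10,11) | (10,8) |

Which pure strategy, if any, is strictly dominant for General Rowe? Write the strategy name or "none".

A fails to dominate B at s1 (5<12).
B fails to dominate A at s3 (1<2).
C fails to dominate B at s1 (11<12).
D fails to dominate A at s2 (4=4).
No single strategy dominates all the others.

none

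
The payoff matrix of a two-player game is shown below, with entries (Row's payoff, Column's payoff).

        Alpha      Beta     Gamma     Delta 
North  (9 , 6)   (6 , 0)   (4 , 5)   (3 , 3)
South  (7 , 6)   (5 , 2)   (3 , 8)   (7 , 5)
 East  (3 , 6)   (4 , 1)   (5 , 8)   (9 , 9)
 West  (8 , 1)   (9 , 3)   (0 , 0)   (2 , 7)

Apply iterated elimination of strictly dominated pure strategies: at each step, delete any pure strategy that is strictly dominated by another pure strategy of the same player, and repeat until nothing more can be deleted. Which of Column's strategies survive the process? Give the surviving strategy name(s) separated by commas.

Alpha, Gamma, Delta

Column's strategy Beta is strictly dominated by Delta (North: 3>0, South: 5>2, East: 9>1, West: 7>3) and is removed.
Row West is eliminated: North beats it against every remaining column (Alpha: 9>8, Gamma: 4>0, Delta: 3>2).
Among the remaining strategies, none is strictly dominated by another pure strategy of the same player, so the elimination stops.
Surviving strategies — Row: {North, South, East}; Column: {Alpha, Gamma, Delta}.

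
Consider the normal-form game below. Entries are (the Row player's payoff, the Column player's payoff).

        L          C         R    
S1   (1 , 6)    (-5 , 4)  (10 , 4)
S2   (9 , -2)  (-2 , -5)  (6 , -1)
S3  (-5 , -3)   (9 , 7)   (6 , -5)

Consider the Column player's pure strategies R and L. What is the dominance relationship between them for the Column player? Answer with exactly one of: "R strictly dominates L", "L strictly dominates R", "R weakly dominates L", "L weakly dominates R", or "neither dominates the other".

Compare R to L across each choice by the Row player: S1: 4<6, S2: -1>-2, S3: -5<-3.
R does better at S2 but worse at S1, S3; neither strategy dominates the other.

neither dominates the other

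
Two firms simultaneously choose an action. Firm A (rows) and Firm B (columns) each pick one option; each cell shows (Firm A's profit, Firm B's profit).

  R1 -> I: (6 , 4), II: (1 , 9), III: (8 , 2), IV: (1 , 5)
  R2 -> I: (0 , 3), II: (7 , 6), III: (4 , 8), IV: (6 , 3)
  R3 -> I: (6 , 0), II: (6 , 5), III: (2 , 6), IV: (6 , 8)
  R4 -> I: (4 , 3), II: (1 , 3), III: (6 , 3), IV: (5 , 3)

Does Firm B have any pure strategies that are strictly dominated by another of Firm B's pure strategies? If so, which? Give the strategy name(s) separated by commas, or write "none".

none

Nothing dominates I: II at R4 (3=3); III at R1 (4>2); IV at R2 (3=3).
II is not dominated — it holds its own against I at R1 (9>4); III at R1 (9>2); IV at R1 (9>5).
III: no other strategy beats it everywhere (I at R2 (8>3); II at R2 (8>6); IV at R2 (8>3)).
IV: no other strategy beats it everywhere (I at R1 (5>4); II at R3 (8>5); III at R1 (5>2)).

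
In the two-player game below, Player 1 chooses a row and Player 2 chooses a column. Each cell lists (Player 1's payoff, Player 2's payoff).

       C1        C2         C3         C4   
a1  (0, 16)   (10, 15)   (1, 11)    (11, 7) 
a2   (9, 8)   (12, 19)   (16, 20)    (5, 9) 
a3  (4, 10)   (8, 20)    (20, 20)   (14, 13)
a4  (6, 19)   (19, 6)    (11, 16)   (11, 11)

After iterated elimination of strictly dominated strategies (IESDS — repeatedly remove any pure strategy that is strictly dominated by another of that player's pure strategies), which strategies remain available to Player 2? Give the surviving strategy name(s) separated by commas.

Column C4 is eliminated: C3 beats it against every remaining row (a1: 11>7, a2: 20>9, a3: 20>13, a4: 16>11).
Row a1 is eliminated: a2 beats it against every remaining column (C1: 9>0, C2: 12>10, C3: 16>1).
Among the remaining strategies, none is strictly dominated by another pure strategy of the same player, so the elimination stops.
Surviving strategies — Player 1: {a2, a3, a4}; Player 2: {C1, C2, C3}.

C1, C2, C3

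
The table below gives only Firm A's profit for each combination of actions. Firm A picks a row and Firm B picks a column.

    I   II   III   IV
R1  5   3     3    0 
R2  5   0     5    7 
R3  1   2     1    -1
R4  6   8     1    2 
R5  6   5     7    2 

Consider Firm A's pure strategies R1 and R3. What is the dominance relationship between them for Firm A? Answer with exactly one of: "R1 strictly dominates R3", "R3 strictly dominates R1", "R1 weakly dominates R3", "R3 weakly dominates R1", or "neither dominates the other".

R1's payoffs vs R3's, by Firm B's action — I: 5>1, II: 3>2, III: 3>1, IV: 0>-1.
Every comparison favours R1, so R1 strictly dominates R3.

R1 strictly dominates R3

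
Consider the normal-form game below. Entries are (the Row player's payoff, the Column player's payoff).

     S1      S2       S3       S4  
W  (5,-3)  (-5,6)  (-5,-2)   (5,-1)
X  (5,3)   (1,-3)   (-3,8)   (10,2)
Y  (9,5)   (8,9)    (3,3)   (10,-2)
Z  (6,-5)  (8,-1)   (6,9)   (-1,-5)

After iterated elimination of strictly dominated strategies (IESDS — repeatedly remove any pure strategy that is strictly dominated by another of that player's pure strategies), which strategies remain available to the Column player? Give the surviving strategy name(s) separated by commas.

Row W is eliminated: Y beats it against every remaining column (S1: 9>5, S2: 8>-5, S3: 3>-5, S4: 10>5).
For the Column player, S3 strictly dominates S4 on the remaining rows (X: 8>2, Y: 3>-2, Z: 9>-5); eliminate S4.
Row X is eliminated: Y beats it against every remaining column (S1: 9>5, S2: 8>1, S3: 3>-3).
The Column player's strategy S1 is strictly dominated by S2 (Y: 9>5, Z: -1>-5) and is removed.
Among the remaining strategies, none is strictly dominated by another pure strategy of the same player, so the elimination stops.
Surviving strategies — the Row player: {Y, Z}; the Column player: {S2, S3}.

S2, S3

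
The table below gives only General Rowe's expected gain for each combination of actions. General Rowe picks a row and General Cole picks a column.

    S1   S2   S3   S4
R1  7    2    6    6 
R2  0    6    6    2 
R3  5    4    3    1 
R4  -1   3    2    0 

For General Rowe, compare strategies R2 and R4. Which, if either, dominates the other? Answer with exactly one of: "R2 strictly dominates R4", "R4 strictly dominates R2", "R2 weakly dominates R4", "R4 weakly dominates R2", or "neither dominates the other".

Compare R2 to R4 across each opponent action: S1: 0>-1, S2: 6>3, S3: 6>2, S4: 2>0.
R2 gives a strictly higher payoff against each opponent action, so R2 strictly dominates R4.

R2 strictly dominates R4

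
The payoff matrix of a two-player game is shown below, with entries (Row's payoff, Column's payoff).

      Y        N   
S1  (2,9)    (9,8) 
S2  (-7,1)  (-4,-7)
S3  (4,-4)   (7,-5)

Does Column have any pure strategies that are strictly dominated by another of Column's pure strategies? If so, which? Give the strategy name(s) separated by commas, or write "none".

Y is not dominated — it holds its own against N at S1 (9>8).
N: dominated, since Y does at least as well everywhere (S1: 9>8, S2: 1>-7, S3: -4>-5).

N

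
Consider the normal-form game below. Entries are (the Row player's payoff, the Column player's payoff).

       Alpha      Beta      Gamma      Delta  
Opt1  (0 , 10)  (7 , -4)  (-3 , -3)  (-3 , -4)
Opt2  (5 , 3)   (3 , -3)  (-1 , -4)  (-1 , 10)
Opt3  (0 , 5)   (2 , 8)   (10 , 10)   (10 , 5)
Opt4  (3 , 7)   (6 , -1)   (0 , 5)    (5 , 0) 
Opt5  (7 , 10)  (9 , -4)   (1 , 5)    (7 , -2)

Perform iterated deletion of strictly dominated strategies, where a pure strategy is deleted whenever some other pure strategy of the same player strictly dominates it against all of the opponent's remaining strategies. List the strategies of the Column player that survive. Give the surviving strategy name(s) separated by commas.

Alpha, Gamma

The Row player's strategy Opt1 is strictly dominated by Opt5 (Alpha: 7>0, Beta: 9>7, Gamma: 1>-3, Delta: 7>-3) and is removed.
Row Opt2 is eliminated: Opt5 beats it against every remaining column (Alpha: 7>5, Beta: 9>3, Gamma: 1>-1, Delta: 7>-1).
Row Opt4 is eliminated: Opt5 beats it against every remaining column (Alpha: 7>3, Beta: 9>6, Gamma: 1>0, Delta: 7>5).
Column Beta is eliminated: Gamma beats it against every remaining row (Opt3: 10>8, Opt5: 5>-4).
For the Column player, Gamma strictly dominates Delta on the remaining rows (Opt3: 10>5, Opt5: 5>-2); eliminate Delta.
Among the remaining strategies, none is strictly dominated by another pure strategy of the same player, so the elimination stops.
Surviving strategies — the Row player: {Opt3, Opt5}; the Column player: {Alpha, Gamma}.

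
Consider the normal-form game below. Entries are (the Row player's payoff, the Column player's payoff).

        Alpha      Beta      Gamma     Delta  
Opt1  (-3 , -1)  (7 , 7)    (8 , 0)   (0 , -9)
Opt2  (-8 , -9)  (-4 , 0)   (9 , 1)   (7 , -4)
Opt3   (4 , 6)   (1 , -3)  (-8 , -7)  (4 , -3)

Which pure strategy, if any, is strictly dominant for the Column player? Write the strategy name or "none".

none

Alpha fails to dominate Beta at Opt1 (-1<7).
Beta fails to dominate Alpha at Opt3 (-3<6).
Gamma fails to dominate Alpha at Opt3 (-7<6).
Delta fails to dominate Alpha at Opt1 (-9<-1).
No single strategy dominates all the others.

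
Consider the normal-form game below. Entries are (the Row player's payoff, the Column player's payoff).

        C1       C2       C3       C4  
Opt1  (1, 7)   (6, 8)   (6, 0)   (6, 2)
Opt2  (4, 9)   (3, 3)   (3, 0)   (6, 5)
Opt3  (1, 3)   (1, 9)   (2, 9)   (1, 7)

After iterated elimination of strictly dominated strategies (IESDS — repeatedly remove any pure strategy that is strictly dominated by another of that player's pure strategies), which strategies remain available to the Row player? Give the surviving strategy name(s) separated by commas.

The Row player's strategy Opt3 is strictly dominated by Opt2 (C1: 4>1, C2: 3>1, C3: 3>2, C4: 6>1) and is removed.
Column C3 is eliminated: C1 beats it against every remaining row (Opt1: 7>0, Opt2: 9>0).
The Column player's strategy C4 is strictly dominated by C1 (Opt1: 7>2, Opt2: 9>5) and is removed.
Among the remaining strategies, none is strictly dominated by another pure strategy of the same player, so the elimination stops.
Surviving strategies — the Row player: {Opt1, Opt2}; the Column player: {C1, C2}.

Opt1, Opt2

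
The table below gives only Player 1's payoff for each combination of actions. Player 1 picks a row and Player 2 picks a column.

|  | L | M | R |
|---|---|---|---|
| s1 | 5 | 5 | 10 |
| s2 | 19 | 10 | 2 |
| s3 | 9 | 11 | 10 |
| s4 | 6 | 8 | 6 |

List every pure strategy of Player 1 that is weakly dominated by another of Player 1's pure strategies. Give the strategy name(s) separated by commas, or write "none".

s1, s4

s1: dominated, since s3 does at least as well everywhere (L: 9>5, M: 11>5, R: 10=10).
s2: no other strategy beats it everywhere (s1 at L (19>5); s3 at L (19>9); s4 at L (19>6)).
Nothing dominates s3: s1 at L (9>5); s2 at M (11>10); s4 at L (9>6).
s4 is weakly dominated by s3 (L: 9>6, M: 11>8, R: 10>6).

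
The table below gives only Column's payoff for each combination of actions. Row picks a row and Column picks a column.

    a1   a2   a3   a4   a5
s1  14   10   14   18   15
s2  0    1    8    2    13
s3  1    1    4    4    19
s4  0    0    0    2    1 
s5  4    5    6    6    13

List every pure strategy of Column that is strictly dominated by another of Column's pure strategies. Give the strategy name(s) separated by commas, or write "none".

a4 strictly dominates a1 — s1: 18>14, s2: 2>0, s3: 4>1, s4: 2>0, s5: 6>4.
a2 is strictly dominated by a4 (s1: 18>10, s2: 2>1, s3: 4>1, s4: 2>0, s5: 6>5).
a3: dominated, since a5 does at least as well everywhere (s1: 15>14, s2: 13>8, s3: 19>4, s4: 1>0, s5: 13>6).
a4 is not dominated — it holds its own against a1 at s1 (18>14); a2 at s1 (18>10); a3 at s1 (18>14); a5 at s1 (18>15).
a5 is not dominated — it holds its own against a1 at s1 (15>14); a2 at s1 (15>10); a3 at s1 (15>14); a4 at s2 (13>2).

a1, a2, a3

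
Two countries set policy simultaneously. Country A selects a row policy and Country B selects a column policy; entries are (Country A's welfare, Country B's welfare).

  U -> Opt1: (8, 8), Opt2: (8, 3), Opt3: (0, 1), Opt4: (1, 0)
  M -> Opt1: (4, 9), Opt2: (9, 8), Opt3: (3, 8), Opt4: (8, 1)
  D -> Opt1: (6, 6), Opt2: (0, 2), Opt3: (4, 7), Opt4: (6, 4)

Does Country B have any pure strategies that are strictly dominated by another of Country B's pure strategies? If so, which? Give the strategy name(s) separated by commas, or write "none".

Opt1: no other strategy beats it everywhere (Opt2 at U (8>3); Opt3 at U (8>1); Opt4 at U (8>0)).
Opt1 strictly dominates Opt2 — U: 8>3, M: 9>8, D: 6>2.
Nothing dominates Opt3: Opt1 at D (7>6); Opt2 at M (8=8); Opt4 at U (1>0).
Opt4: dominated, since Opt1 does at least as well everywhere (U: 8>0, M: 9>1, D: 6>4).

Opt2, Opt4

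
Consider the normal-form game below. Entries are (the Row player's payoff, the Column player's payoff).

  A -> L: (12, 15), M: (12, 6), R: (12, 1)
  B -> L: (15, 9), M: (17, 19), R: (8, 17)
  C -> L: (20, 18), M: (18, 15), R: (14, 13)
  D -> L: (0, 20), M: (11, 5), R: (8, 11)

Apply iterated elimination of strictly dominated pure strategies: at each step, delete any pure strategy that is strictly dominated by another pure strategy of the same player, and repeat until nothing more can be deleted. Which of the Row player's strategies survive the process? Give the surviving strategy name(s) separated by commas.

Row A is eliminated: C beats it against every remaining column (L: 20>12, M: 18>12, R: 14>12).
The Row player's strategy B is strictly dominated by C (L: 20>15, M: 18>17, R: 14>8) and is removed.
For the Row player, C strictly dominates D on the remaining columns (L: 20>0, M: 18>11, R: 14>8); eliminate D.
The Column player's strategy M is strictly dominated by L (C: 18>15) and is removed.
For the Column player, L strictly dominates R on the remaining rows (C: 18>13); eliminate R.
Among the remaining strategies, none is strictly dominated by another pure strategy of the same player, so the elimination stops.
Surviving strategies — the Row player: {C}; the Column player: {L}.

C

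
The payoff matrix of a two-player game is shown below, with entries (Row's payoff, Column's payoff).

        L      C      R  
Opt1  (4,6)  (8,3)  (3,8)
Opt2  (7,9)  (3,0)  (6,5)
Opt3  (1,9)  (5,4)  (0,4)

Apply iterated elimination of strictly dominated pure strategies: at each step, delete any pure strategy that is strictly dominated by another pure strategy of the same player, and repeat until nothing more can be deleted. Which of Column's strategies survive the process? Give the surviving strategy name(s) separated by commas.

For Row, Opt1 strictly dominates Opt3 on the remaining columns (L: 4>1, C: 8>5, R: 3>0); eliminate Opt3.
Column C is eliminated: L beats it against every remaining row (Opt1: 6>3, Opt2: 9>0).
Row Opt1 is eliminated: Opt2 beats it against every remaining column (L: 7>4, R: 6>3).
For Column, L strictly dominates R on the remaining rows (Opt2: 9>5); eliminate R.
Among the remaining strategies, none is strictly dominated by another pure strategy of the same player, so the elimination stops.
Surviving strategies — Row: {Opt2}; Column: {L}.

L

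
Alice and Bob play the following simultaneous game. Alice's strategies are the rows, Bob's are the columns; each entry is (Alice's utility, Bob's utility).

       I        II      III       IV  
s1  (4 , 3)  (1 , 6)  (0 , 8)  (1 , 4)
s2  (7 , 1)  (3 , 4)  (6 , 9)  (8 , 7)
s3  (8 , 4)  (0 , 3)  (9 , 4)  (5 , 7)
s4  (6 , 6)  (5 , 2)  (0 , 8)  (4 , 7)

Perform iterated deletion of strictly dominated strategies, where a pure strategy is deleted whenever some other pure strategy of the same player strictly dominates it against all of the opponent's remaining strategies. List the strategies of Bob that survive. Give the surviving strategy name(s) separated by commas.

III, IV

Row s1 is eliminated: s2 beats it against every remaining column (I: 7>4, II: 3>1, III: 6>0, IV: 8>1).
For Bob, IV strictly dominates I on the remaining rows (s2: 7>1, s3: 7>4, s4: 7>6); eliminate I.
For Bob, III strictly dominates II on the remaining rows (s2: 9>4, s3: 4>3, s4: 8>2); eliminate II.
Row s4 is eliminated: s2 beats it against every remaining column (III: 6>0, IV: 8>4).
Among the remaining strategies, none is strictly dominated by another pure strategy of the same player, so the elimination stops.
Surviving strategies — Alice: {s2, s3}; Bob: {III, IV}.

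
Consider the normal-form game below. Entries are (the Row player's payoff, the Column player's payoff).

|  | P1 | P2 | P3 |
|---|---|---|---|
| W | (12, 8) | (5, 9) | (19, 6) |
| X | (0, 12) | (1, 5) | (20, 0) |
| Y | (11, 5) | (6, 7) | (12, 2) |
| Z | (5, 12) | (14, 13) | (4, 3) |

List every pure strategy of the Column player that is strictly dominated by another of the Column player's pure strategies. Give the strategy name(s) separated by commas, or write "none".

P3

P1 is not dominated — it holds its own against P2 at X (12>5); P3 at W (8>6).
P2: no other strategy beats it everywhere (P1 at W (9>8); P3 at W (9>6)).
P3: dominated, since P1 does at least as well everywhere (W: 8>6, X: 12>0, Y: 5>2, Z: 12>3).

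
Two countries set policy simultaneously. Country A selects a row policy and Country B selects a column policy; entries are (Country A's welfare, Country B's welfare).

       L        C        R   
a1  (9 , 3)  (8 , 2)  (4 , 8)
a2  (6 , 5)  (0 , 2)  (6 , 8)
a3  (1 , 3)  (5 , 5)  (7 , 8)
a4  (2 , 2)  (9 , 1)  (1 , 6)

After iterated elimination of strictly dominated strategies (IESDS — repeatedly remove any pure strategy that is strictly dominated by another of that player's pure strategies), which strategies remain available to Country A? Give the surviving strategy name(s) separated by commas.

For Country B, R strictly dominates L on the remaining rows (a1: 8>3, a2: 8>5, a3: 8>3, a4: 6>2); eliminate L.
Row a2 is eliminated: a3 beats it against every remaining column (C: 5>0, R: 7>6).
For Country B, R strictly dominates C on the remaining rows (a1: 8>2, a3: 8>5, a4: 6>1); eliminate C.
Row a1 is eliminated: a3 beats it against every remaining column (R: 7>4).
Country A's strategy a4 is strictly dominated by a3 (R: 7>1) and is removed.
Among the remaining strategies, none is strictly dominated by another pure strategy of the same player, so the elimination stops.
Surviving strategies — Country A: {a3}; Country B: {R}.

a3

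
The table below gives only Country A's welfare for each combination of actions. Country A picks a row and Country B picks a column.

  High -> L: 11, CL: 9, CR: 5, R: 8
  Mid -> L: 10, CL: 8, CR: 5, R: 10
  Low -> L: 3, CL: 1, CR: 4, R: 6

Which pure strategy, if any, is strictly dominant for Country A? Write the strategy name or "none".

High fails to dominate Mid at CR (5=5).
Mid fails to dominate High at L (10<11).
Low fails to dominate High at L (3<11).
No single strategy dominates all the others.

none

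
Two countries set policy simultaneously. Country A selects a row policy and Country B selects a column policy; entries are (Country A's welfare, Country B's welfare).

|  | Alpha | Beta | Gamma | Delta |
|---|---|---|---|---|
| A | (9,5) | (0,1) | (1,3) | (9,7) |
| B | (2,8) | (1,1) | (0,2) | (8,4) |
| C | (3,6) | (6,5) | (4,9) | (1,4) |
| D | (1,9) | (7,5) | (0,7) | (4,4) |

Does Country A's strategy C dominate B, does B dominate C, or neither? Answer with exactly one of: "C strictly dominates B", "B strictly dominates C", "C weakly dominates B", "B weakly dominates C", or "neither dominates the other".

neither dominates the other

Compare C to B across each opponent action: Alpha: 3>2, Beta: 6>1, Gamma: 4>0, Delta: 1<8.
C does better at Alpha, Beta, Gamma but worse at Delta; neither strategy dominates the other.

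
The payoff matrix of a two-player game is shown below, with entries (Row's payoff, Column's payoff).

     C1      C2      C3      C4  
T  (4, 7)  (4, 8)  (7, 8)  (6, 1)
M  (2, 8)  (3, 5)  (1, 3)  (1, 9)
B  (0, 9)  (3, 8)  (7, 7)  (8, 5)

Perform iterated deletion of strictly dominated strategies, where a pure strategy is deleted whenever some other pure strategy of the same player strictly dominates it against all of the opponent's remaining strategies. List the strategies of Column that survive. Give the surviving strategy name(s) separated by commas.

C1, C2, C3

Row's strategy M is strictly dominated by T (C1: 4>2, C2: 4>3, C3: 7>1, C4: 6>1) and is removed.
Column's strategy C4 is strictly dominated by C1 (T: 7>1, B: 9>5) and is removed.
Among the remaining strategies, none is strictly dominated by another pure strategy of the same player, so the elimination stops.
Surviving strategies — Row: {T, B}; Column: {C1, C2, C3}.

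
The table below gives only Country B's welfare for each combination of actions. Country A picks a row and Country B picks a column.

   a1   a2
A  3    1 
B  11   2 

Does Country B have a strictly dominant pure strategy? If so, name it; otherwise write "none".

a1 vs a2: A: 3>1, B: 11>2.
a1 strictly beats every other strategy against every opponent action, so it is strictly dominant.

a1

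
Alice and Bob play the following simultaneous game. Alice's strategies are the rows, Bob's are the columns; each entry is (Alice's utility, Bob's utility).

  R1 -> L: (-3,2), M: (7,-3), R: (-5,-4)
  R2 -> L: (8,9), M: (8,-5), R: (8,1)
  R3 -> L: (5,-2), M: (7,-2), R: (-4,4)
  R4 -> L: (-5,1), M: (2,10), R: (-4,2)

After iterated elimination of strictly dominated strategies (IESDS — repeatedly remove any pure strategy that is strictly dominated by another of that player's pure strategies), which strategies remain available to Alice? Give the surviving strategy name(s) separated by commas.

R2

For Alice, R2 strictly dominates R1 on the remaining columns (L: 8>-3, M: 8>7, R: 8>-5); eliminate R1.
For Alice, R2 strictly dominates R3 on the remaining columns (L: 8>5, M: 8>7, R: 8>-4); eliminate R3.
Row R4 is eliminated: R2 beats it against every remaining column (L: 8>-5, M: 8>2, R: 8>-4).
Column M is eliminated: L beats it against every remaining row (R2: 9>-5).
Bob's strategy R is strictly dominated by L (R2: 9>1) and is removed.
Among the remaining strategies, none is strictly dominated by another pure strategy of the same player, so the elimination stops.
Surviving strategies — Alice: {R2}; Bob: {L}.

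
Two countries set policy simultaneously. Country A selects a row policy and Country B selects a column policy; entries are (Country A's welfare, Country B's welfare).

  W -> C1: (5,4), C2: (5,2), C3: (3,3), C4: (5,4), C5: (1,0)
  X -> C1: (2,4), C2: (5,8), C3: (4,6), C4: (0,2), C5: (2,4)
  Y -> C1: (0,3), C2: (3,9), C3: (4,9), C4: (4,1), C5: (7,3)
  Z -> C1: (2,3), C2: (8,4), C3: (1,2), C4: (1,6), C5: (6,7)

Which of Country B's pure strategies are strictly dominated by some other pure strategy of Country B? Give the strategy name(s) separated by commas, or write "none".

C1: no other strategy beats it everywhere (C2 at W (4>2); C3 at W (4>3); C4 at W (4=4); C5 at W (4>0)).
C2 is not dominated — it holds its own against C1 at X (8>4); C3 at X (8>6); C4 at X (8>2); C5 at W (2>0).
C3: no other strategy beats it everywhere (C1 at X (6>4); C2 at W (3>2); C4 at X (6>2); C5 at W (3>0)).
C4 is not dominated — it holds its own against C1 at W (4=4); C2 at W (4>2); C3 at W (4>3); C5 at W (4>0).
C5 is not dominated — it holds its own against C1 at X (4=4); C2 at Z (7>4); C3 at Z (7>2); C4 at X (4>2).

none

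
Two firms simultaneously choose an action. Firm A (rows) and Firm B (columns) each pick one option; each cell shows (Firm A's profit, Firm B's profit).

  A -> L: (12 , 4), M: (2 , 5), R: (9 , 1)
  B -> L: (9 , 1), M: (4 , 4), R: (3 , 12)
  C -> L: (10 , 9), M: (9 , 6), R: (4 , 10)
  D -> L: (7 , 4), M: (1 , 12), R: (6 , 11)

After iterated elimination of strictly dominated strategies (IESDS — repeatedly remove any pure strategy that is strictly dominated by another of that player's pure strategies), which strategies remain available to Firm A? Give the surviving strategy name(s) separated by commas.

A, C

Firm A's strategy B is strictly dominated by C (L: 10>9, M: 9>4, R: 4>3) and is removed.
Row D is eliminated: A beats it against every remaining column (L: 12>7, M: 2>1, R: 9>6).
Among the remaining strategies, none is strictly dominated by another pure strategy of the same player, so the elimination stops.
Surviving strategies — Firm A: {A, C}; Firm B: {L, M, R}.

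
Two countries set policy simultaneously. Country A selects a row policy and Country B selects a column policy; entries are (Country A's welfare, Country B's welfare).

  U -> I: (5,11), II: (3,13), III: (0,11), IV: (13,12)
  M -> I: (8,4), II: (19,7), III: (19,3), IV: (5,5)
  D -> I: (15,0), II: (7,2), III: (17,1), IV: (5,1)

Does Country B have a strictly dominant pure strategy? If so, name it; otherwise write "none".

II vs I: U: 13>11, M: 7>4, D: 2>0.
II vs III: U: 13>11, M: 7>3, D: 2>1.
II vs IV: U: 13>12, M: 7>5, D: 2>1.
II strictly beats every other strategy against every opponent action, so it is strictly dominant.

II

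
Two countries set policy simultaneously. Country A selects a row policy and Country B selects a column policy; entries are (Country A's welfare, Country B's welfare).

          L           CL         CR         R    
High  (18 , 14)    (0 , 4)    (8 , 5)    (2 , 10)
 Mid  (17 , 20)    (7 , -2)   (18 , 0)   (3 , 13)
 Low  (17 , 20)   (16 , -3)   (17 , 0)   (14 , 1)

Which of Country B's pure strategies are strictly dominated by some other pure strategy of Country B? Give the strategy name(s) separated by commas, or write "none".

L: no other strategy beats it everywhere (CL at High (14>4); CR at High (14>5); R at High (14>10)).
L strictly dominates CL — High: 14>4, Mid: 20>-2, Low: 20>-3.
L strictly dominates CR — High: 14>5, Mid: 20>0, Low: 20>0.
L strictly dominates R — High: 14>10, Mid: 20>13, Low: 20>1.

CL, CR, R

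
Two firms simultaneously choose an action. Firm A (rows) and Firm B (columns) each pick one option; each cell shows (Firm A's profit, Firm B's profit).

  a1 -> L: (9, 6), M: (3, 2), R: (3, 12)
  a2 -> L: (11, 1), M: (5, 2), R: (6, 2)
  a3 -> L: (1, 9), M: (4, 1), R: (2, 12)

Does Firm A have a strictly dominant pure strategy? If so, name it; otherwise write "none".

a2 vs a1: L: 11>9, M: 5>3, R: 6>3.
a2 vs a3: L: 11>1, M: 5>4, R: 6>2.
a2 strictly beats every other strategy against every opponent action, so it is strictly dominant.

a2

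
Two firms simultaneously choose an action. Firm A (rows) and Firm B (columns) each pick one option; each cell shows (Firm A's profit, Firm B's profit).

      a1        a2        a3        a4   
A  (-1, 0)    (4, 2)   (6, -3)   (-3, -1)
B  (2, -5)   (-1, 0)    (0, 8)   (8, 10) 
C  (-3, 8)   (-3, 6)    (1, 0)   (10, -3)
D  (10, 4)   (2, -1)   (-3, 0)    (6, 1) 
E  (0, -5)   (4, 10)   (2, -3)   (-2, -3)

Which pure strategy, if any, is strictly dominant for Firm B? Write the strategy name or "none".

a1 fails to dominate a2 at A (0<2).
a2 fails to dominate a1 at C (6<8).
a3 fails to dominate a1 at A (-3<0).
a4 fails to dominate a1 at A (-1<0).
No single strategy dominates all the others.

none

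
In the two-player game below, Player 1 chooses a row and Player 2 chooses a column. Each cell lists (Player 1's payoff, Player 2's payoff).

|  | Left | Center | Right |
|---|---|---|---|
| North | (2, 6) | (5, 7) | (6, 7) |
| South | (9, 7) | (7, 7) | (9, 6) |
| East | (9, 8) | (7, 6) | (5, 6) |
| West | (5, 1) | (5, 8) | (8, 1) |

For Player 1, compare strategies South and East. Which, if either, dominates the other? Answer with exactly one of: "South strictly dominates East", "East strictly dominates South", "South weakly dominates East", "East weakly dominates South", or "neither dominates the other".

South weakly dominates East

Compare South to East across each choice by Player 2: Left: 9=9, Center: 7=7, Right: 9>5.
South is at least as good everywhere and strictly better somewhere (tied only at Left, Center), so South weakly but not strictly dominates East.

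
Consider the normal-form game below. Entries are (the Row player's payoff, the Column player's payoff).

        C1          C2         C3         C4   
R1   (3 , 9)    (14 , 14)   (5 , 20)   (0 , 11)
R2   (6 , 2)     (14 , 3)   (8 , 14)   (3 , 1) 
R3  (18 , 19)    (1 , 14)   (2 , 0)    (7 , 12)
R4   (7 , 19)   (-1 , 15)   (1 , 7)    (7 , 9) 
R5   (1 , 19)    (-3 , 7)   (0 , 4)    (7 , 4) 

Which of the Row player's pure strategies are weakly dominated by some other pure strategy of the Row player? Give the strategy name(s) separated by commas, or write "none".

R1: dominated, since R2 does at least as well everywhere (C1: 6>3, C2: 14=14, C3: 8>5, C4: 3>0).
R2: no other strategy beats it everywhere (R1 at C1 (6>3); R3 at C2 (14>1); R4 at C2 (14>-1); R5 at C1 (6>1)).
R3: no other strategy beats it everywhere (R1 at C1 (18>3); R2 at C1 (18>6); R4 at C1 (18>7); R5 at C1 (18>1)).
R4: dominated, since R3 does at least as well everywhere (C1: 18>7, C2: 1>-1, C3: 2>1, C4: 7=7).
R3 weakly dominates R5 — C1: 18>1, C2: 1>-3, C3: 2>0, C4: 7=7.

R1, R4, R5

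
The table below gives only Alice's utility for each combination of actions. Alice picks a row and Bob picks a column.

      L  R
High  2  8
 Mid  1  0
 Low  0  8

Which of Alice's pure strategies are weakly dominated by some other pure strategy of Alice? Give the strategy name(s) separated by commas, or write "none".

Nothing dominates High: Mid at L (2>1); Low at L (2>0).
Mid is weakly dominated by High (L: 2>1, R: 8>0).
Low is weakly dominated by High (L: 2>0, R: 8=8).

Mid, Low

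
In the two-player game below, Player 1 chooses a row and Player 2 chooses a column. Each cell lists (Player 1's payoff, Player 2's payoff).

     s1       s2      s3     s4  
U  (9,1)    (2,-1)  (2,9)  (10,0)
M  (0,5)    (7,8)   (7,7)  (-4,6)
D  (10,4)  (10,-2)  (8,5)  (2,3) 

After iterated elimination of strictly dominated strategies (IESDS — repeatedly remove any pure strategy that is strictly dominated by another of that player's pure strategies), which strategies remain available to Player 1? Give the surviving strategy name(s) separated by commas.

Player 1's strategy M is strictly dominated by D (s1: 10>0, s2: 10>7, s3: 8>7, s4: 2>-4) and is removed.
Column s1 is eliminated: s3 beats it against every remaining row (U: 9>1, D: 5>4).
Player 2's strategy s2 is strictly dominated by s3 (U: 9>-1, D: 5>-2) and is removed.
Player 2's strategy s4 is strictly dominated by s3 (U: 9>0, D: 5>3) and is removed.
Player 1's strategy U is strictly dominated by D (s3: 8>2) and is removed.
Among the remaining strategies, none is strictly dominated by another pure strategy of the same player, so the elimination stops.
Surviving strategies — Player 1: {D}; Player 2: {s3}.

D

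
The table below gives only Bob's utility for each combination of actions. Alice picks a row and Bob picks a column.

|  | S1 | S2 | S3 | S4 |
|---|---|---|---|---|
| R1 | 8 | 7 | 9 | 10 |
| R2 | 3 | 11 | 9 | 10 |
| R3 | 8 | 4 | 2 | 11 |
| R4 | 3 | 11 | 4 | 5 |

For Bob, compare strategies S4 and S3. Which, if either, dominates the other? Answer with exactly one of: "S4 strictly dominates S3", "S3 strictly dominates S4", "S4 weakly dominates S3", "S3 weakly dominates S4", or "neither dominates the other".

S4 strictly dominates S3

Compare S4 to S3 across each opponent action: R1: 10>9, R2: 10>9, R3: 11>2, R4: 5>4.
S4 gives a strictly higher payoff against each opponent action, so S4 strictly dominates S3.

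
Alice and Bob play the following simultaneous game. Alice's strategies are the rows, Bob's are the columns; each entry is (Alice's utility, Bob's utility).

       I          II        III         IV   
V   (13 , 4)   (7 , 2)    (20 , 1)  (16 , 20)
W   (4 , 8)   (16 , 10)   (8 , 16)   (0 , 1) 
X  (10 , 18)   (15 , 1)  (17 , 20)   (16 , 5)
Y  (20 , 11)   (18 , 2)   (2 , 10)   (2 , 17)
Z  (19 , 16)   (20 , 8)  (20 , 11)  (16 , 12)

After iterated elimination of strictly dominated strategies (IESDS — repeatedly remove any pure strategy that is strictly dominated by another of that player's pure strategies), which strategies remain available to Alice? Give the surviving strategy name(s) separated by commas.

Alice's strategy W is strictly dominated by Z (I: 19>4, II: 20>16, III: 20>8, IV: 16>0) and is removed.
Bob's strategy II is strictly dominated by I (V: 4>2, X: 18>1, Y: 11>2, Z: 16>8) and is removed.
Among the remaining strategies, none is strictly dominated by another pure strategy of the same player, so the elimination stops.
Surviving strategies — Alice: {V, X, Y, Z}; Bob: {I, III, IV}.

V, X, Y, Z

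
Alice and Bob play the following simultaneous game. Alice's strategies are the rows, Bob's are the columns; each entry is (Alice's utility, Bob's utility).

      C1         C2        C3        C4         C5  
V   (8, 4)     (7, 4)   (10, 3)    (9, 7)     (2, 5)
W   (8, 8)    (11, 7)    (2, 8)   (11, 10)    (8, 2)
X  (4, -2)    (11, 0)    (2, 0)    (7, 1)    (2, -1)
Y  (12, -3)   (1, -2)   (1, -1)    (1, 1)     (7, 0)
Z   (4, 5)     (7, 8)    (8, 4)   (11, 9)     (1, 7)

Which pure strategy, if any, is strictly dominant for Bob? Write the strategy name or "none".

C4 vs C1: V: 7>4, W: 10>8, X: 1>-2, Y: 1>-3, Z: 9>5.
C4 vs C2: V: 7>4, W: 10>7, X: 1>0, Y: 1>-2, Z: 9>8.
C4 vs C3: V: 7>3, W: 10>8, X: 1>0, Y: 1>-1, Z: 9>4.
C4 vs C5: V: 7>5, W: 10>2, X: 1>-1, Y: 1>0, Z: 9>7.
C4 strictly beats every other strategy against every opponent action, so it is strictly dominant.

C4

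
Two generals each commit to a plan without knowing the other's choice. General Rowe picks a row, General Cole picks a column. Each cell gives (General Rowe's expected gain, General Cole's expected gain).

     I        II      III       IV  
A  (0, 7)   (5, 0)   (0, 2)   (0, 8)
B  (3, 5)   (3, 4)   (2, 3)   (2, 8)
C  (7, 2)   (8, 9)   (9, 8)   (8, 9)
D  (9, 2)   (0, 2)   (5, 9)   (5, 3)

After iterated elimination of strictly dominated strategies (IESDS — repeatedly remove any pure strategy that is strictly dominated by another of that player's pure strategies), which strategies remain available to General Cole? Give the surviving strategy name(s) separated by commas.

II, IV

For General Rowe, C strictly dominates A on the remaining columns (I: 7>0, II: 8>5, III: 9>0, IV: 8>0); eliminate A.
General Rowe's strategy B is strictly dominated by C (I: 7>3, II: 8>3, III: 9>2, IV: 8>2) and is removed.
For General Cole, III strictly dominates I on the remaining rows (C: 8>2, D: 9>2); eliminate I.
General Rowe's strategy D is strictly dominated by C (II: 8>0, III: 9>5, IV: 8>5) and is removed.
General Cole's strategy III is strictly dominated by II (C: 9>8) and is removed.
Among the remaining strategies, none is strictly dominated by another pure strategy of the same player, so the elimination stops.
Surviving strategies — General Rowe: {C}; General Cole: {II, IV}.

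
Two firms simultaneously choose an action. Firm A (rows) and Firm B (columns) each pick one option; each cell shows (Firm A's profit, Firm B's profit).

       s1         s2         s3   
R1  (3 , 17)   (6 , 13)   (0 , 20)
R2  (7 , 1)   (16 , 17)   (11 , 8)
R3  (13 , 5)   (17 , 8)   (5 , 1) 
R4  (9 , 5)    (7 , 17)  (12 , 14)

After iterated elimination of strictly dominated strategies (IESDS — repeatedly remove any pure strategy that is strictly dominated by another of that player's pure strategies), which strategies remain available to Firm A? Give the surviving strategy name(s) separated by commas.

For Firm A, R2 strictly dominates R1 on the remaining columns (s1: 7>3, s2: 16>6, s3: 11>0); eliminate R1.
Column s1 is eliminated: s2 beats it against every remaining row (R2: 17>1, R3: 8>5, R4: 17>5).
For Firm B, s2 strictly dominates s3 on the remaining rows (R2: 17>8, R3: 8>1, R4: 17>14); eliminate s3.
Row R2 is eliminated: R3 beats it against every remaining column (s2: 17>16).
Row R4 is eliminated: R3 beats it against every remaining column (s2: 17>7).
Among the remaining strategies, none is strictly dominated by another pure strategy of the same player, so the elimination stops.
Surviving strategies — Firm A: {R3}; Firm B: {s2}.

R3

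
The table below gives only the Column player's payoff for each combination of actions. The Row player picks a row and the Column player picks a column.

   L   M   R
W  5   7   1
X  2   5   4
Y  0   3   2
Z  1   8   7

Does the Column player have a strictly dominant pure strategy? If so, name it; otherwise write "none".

M

M vs L: W: 7>5, X: 5>2, Y: 3>0, Z: 8>1.
M vs R: W: 7>1, X: 5>4, Y: 3>2, Z: 8>7.
M strictly beats every other strategy against every opponent action, so it is strictly dominant.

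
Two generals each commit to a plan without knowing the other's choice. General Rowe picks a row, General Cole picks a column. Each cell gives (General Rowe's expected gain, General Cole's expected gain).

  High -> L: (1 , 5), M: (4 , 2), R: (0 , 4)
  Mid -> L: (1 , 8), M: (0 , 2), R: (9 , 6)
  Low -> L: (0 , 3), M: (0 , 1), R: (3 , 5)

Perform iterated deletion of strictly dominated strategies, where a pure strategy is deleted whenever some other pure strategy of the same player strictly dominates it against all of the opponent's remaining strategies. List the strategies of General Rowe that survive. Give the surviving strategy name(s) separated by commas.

High, Mid

Column M is eliminated: L beats it against every remaining row (High: 5>2, Mid: 8>2, Low: 3>1).
Row Low is eliminated: Mid beats it against every remaining column (L: 1>0, R: 9>3).
General Cole's strategy R is strictly dominated by L (High: 5>4, Mid: 8>6) and is removed.
Among the remaining strategies, none is strictly dominated by another pure strategy of the same player, so the elimination stops.
Surviving strategies — General Rowe: {High, Mid}; General Cole: {L}.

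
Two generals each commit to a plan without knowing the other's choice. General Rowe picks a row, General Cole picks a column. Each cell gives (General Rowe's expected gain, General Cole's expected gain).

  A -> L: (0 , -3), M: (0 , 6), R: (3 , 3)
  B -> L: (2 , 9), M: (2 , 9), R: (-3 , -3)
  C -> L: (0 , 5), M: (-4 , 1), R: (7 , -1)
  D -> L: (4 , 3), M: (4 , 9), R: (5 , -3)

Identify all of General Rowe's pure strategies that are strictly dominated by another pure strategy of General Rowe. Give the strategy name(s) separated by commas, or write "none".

A, B

A is strictly dominated by D (L: 4>0, M: 4>0, R: 5>3).
D strictly dominates B — L: 4>2, M: 4>2, R: 5>-3.
C: no other strategy beats it everywhere (A at L (0=0); B at R (7>-3); D at R (7>5)).
Nothing dominates D: A at L (4>0); B at L (4>2); C at L (4>0).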